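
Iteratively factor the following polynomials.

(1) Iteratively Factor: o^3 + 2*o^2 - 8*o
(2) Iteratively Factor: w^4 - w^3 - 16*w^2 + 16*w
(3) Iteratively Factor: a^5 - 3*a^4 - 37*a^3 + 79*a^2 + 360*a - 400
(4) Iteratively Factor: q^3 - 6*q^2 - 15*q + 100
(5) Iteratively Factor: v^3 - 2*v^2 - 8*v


(1) = (o + 4)*(o^2 - 2*o) = o*(o + 4)*(o - 2)
(2) = (w - 1)*(w^3 - 16*w) = (w - 4)*(w - 1)*(w^2 + 4*w) = (w - 4)*(w - 1)*(w + 4)*(w)
(3) = (a - 1)*(a^4 - 2*a^3 - 39*a^2 + 40*a + 400) = (a - 5)*(a - 1)*(a^3 + 3*a^2 - 24*a - 80) = (a - 5)*(a - 1)*(a + 4)*(a^2 - a - 20) = (a - 5)^2*(a - 1)*(a + 4)*(a + 4)
(4) = (q - 5)*(q^2 - q - 20) = (q - 5)*(q + 4)*(q - 5)
(5) = (v + 2)*(v^2 - 4*v) = v*(v + 2)*(v - 4)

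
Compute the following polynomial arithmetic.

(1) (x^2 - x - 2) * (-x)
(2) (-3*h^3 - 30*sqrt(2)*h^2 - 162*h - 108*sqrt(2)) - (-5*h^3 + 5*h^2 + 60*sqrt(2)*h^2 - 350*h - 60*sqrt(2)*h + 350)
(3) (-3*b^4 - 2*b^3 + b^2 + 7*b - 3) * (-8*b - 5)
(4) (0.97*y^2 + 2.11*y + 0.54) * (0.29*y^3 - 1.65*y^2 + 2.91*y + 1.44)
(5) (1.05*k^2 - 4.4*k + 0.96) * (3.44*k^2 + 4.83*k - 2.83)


(1) = -x^3 + x^2 + 2*x
(2) = 2*h^3 - 90*sqrt(2)*h^2 - 5*h^2 + 60*sqrt(2)*h + 188*h - 350 - 108*sqrt(2)
(3) = 24*b^5 + 31*b^4 + 2*b^3 - 61*b^2 - 11*b + 15
(4) = 0.2813*y^5 - 0.9886*y^4 - 0.5022*y^3 + 6.6459*y^2 + 4.6098*y + 0.7776
(5) = 3.612*k^4 - 10.0645*k^3 - 20.9211*k^2 + 17.0888*k - 2.7168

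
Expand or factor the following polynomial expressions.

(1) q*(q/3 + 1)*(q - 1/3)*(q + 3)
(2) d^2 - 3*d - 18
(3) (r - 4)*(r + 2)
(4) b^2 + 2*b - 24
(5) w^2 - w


(1) = q^4/3 + 17*q^3/9 + 7*q^2/3 - q
(2) = (d - 6)*(d + 3)
(3) = r^2 - 2*r - 8
(4) = (b - 4)*(b + 6)
(5) = w*(w - 1)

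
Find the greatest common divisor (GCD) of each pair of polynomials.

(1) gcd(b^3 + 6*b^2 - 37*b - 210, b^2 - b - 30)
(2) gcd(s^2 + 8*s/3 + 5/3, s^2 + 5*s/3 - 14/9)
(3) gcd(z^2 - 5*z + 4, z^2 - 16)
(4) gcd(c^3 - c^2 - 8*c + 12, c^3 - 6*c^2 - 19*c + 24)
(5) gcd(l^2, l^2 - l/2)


(1) = b^2 - b - 30
(2) = gcd((s + 1)*(s + 5/3), (s - 2/3)*(s + 7/3)) = 1
(3) = gcd((z - 4)*(z - 1), (z - 4)*(z + 4)) = z - 4
(4) = c + 3
(5) = l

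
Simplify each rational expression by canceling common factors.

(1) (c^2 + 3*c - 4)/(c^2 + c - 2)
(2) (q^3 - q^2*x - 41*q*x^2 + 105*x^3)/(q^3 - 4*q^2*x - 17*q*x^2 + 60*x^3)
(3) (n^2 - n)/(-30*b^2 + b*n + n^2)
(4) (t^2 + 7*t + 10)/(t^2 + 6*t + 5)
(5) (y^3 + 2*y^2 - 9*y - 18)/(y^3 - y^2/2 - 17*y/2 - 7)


(1) = (c + 4)/(c + 2)
(2) = (q + 7*x)/(q + 4*x)
(3) = (-n^2 + n)/(30*b^2 - b*n - n^2)
(4) = (t + 2)/(t + 1)
(5) = (2*y^2 - 18)/(2*y^2 - 5*y - 7)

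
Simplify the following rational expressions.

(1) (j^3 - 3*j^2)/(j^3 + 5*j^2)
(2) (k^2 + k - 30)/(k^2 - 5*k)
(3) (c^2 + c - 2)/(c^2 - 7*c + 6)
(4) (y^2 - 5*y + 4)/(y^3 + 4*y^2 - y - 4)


(1) = (j - 3)/(j + 5)
(2) = (k + 6)/k
(3) = (c + 2)/(c - 6)
(4) = (y - 4)/(y^2 + 5*y + 4)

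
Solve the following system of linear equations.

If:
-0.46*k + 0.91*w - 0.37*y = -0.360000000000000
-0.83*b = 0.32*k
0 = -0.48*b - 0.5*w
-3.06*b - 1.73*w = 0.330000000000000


Then:
b = -0.24
k = 0.61
w = 0.23
y = 0.77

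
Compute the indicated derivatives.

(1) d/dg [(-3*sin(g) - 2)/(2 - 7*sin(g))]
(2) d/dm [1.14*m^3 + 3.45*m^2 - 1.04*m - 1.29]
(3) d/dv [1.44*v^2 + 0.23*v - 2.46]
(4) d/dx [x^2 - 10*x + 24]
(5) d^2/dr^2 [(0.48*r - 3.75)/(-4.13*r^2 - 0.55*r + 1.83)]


(1) = -20*cos(g)/(7*sin(g) - 2)^2
(2) = 3.42*m^2 + 6.9*m - 1.04
(3) = 2.88*v + 0.23
(4) = 2*x - 10
(5) = (-(0.48*r - 3.75)*(8.26*r + 0.55)*(16.52*r + 1.1) + (11.8944*r - 30.447)*(4.13*r^2 + 0.55*r - 1.83))/(4.13*r^2 + 0.55*r - 1.83)^3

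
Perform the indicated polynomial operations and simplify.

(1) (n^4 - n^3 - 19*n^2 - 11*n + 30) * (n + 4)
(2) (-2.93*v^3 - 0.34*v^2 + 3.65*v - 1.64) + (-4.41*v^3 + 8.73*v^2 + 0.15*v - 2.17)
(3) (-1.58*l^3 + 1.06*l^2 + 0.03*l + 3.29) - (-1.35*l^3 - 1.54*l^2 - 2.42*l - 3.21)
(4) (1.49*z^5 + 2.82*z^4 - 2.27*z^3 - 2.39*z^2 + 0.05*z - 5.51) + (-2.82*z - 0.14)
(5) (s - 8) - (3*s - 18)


(1) = n^5 + 3*n^4 - 23*n^3 - 87*n^2 - 14*n + 120
(2) = -7.34*v^3 + 8.39*v^2 + 3.8*v - 3.81
(3) = -0.23*l^3 + 2.6*l^2 + 2.45*l + 6.5
(4) = 1.49*z^5 + 2.82*z^4 - 2.27*z^3 - 2.39*z^2 - 2.77*z - 5.65
(5) = 10 - 2*s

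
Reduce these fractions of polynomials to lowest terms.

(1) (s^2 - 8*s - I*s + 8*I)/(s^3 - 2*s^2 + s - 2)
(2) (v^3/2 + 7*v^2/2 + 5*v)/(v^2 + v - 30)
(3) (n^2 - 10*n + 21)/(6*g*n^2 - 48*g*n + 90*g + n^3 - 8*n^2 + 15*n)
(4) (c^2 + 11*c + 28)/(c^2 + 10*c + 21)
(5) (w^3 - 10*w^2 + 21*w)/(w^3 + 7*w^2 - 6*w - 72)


(1) = (s - 8)/(s^2 + s*(-2 + I) - 2*I)
(2) = (v^3 + 7*v^2 + 10*v)/(2*v^2 + 2*v - 60)
(3) = (n - 7)/(6*g*n - 30*g + n^2 - 5*n)
(4) = (c + 4)/(c + 3)
(5) = (w^2 - 7*w)/(w^2 + 10*w + 24)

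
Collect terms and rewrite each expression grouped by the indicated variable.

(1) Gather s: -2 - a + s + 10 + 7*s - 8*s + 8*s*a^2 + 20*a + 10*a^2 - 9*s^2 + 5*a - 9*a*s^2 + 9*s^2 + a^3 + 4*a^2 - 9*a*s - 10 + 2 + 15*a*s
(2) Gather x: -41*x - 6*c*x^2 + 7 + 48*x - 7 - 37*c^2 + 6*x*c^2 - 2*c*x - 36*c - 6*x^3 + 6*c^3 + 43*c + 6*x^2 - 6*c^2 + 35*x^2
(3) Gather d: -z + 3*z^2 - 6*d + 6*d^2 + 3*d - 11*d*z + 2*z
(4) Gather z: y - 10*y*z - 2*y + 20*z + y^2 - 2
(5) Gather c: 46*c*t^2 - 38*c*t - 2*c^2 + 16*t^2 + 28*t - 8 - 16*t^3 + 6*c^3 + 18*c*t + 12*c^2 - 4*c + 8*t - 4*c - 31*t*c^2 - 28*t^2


(1) = a^3 + 14*a^2 - 9*a*s^2 + 24*a + s*(8*a^2 + 6*a)
(2) = 6*c^3 - 43*c^2 + 7*c - 6*x^3 + x^2*(41 - 6*c) + x*(6*c^2 - 2*c + 7)
(3) = 6*d^2 + d*(-11*z - 3) + 3*z^2 + z
(4) = y^2 - y + z*(20 - 10*y) - 2
(5) = 6*c^3 + c^2*(10 - 31*t) + c*(46*t^2 - 20*t - 8) - 16*t^3 - 12*t^2 + 36*t - 8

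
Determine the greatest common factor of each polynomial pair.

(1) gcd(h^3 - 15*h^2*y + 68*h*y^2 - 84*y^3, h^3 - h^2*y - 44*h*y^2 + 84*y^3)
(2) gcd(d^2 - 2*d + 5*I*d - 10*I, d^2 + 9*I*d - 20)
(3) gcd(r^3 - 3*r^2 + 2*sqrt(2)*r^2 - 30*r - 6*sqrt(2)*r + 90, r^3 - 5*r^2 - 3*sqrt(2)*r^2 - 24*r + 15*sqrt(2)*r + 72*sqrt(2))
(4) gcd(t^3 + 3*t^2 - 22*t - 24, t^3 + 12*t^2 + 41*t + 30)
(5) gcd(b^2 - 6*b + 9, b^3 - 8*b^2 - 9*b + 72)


(1) = gcd((h - 7*y)*(h - 6*y)*(h - 2*y), (h - 6*y)*(h - 2*y)*(h + 7*y)) = h^2 - 8*h*y + 12*y^2
(2) = gcd((d - 2)*(d + 5*I), (d + 4*I)*(d + 5*I)) = d + 5*I
(3) = gcd((r - 3)*(r - 3*sqrt(2))*(r + 5*sqrt(2)), (r - 8)*(r + 3)*(r - 3*sqrt(2))) = r - 3*sqrt(2)
(4) = gcd((t - 4)*(t + 1)*(t + 6), (t + 1)*(t + 5)*(t + 6)) = t^2 + 7*t + 6
(5) = gcd((b - 3)^2, (b - 8)*(b - 3)*(b + 3)) = b - 3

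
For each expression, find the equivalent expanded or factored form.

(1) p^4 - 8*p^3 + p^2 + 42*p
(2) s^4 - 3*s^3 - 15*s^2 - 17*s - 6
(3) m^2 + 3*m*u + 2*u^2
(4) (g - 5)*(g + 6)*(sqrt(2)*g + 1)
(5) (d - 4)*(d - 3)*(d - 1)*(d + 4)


(1) = p*(p - 7)*(p - 3)*(p + 2)
(2) = (s - 6)*(s + 1)^3
(3) = (m + u)*(m + 2*u)
(4) = sqrt(2)*g^3 + g^2 + sqrt(2)*g^2 - 30*sqrt(2)*g + g - 30
(5) = d^4 - 4*d^3 - 13*d^2 + 64*d - 48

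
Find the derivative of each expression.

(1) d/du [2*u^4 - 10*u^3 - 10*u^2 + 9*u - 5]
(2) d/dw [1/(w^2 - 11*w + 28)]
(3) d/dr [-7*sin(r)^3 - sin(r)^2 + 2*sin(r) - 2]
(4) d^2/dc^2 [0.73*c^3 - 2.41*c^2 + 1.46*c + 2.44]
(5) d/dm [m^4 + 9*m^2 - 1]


(1) = 8*u^3 - 30*u^2 - 20*u + 9
(2) = (11 - 2*w)/(w^2 - 11*w + 28)^2
(3) = (-21*sin(r)^2 - 2*sin(r) + 2)*cos(r)
(4) = 4.38*c - 4.82
(5) = 4*m^3 + 18*m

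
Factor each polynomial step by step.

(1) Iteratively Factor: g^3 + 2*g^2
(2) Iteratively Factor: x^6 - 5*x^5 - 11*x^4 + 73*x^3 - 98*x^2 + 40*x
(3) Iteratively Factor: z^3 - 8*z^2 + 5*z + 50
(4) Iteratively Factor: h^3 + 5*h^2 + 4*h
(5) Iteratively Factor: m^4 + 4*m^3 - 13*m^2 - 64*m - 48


(1) = (g + 2)*(g^2) = g*(g + 2)*(g)
(2) = (x + 4)*(x^5 - 9*x^4 + 25*x^3 - 27*x^2 + 10*x) = (x - 5)*(x + 4)*(x^4 - 4*x^3 + 5*x^2 - 2*x) = (x - 5)*(x - 1)*(x + 4)*(x^3 - 3*x^2 + 2*x) = (x - 5)*(x - 2)*(x - 1)*(x + 4)*(x^2 - x) = x*(x - 5)*(x - 2)*(x - 1)*(x + 4)*(x - 1)
(3) = (z - 5)*(z^2 - 3*z - 10) = (z - 5)*(z + 2)*(z - 5)
(4) = (h)*(h^2 + 5*h + 4) = h*(h + 1)*(h + 4)
(5) = (m + 3)*(m^3 + m^2 - 16*m - 16) = (m + 1)*(m + 3)*(m^2 - 16) = (m - 4)*(m + 1)*(m + 3)*(m + 4)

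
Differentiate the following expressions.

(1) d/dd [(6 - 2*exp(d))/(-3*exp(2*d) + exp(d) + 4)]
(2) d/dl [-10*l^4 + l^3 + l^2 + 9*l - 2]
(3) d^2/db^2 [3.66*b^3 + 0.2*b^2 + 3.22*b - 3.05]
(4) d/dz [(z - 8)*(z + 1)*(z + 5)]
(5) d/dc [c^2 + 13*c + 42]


(1) = 2*(-(exp(d) - 3)*(6*exp(d) - 1) + 3*exp(2*d) - exp(d) - 4)*exp(d)/(-3*exp(2*d) + exp(d) + 4)^2
(2) = -40*l^3 + 3*l^2 + 2*l + 9
(3) = 21.96*b + 0.4
(4) = 3*z^2 - 4*z - 43
(5) = 2*c + 13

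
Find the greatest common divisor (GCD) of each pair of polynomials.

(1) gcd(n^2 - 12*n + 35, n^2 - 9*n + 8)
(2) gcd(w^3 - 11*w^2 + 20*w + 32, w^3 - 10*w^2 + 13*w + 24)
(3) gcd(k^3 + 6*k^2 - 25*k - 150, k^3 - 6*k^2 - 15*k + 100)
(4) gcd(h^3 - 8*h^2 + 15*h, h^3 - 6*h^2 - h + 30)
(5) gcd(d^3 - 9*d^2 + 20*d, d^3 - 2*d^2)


(1) = 1
(2) = gcd((w - 8)*(w - 4)*(w + 1), (w - 8)*(w - 3)*(w + 1)) = w^2 - 7*w - 8
(3) = gcd((k - 5)*(k + 5)*(k + 6), (k - 5)^2*(k + 4)) = k - 5
(4) = gcd(h*(h - 5)*(h - 3), (h - 5)*(h - 3)*(h + 2)) = h^2 - 8*h + 15
(5) = gcd(d*(d - 5)*(d - 4), d^2*(d - 2)) = d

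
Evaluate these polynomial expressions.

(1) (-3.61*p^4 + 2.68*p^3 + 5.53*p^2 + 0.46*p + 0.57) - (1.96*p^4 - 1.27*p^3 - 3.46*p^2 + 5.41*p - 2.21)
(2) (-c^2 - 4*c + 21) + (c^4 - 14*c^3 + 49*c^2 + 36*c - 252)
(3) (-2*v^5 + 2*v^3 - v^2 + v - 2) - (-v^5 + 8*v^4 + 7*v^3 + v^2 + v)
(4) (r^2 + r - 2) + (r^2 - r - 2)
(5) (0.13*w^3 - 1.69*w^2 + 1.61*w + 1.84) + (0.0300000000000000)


(1) = -5.57*p^4 + 3.95*p^3 + 8.99*p^2 - 4.95*p + 2.78
(2) = c^4 - 14*c^3 + 48*c^2 + 32*c - 231
(3) = -v^5 - 8*v^4 - 5*v^3 - 2*v^2 - 2
(4) = 2*r^2 - 4
(5) = 0.13*w^3 - 1.69*w^2 + 1.61*w + 1.87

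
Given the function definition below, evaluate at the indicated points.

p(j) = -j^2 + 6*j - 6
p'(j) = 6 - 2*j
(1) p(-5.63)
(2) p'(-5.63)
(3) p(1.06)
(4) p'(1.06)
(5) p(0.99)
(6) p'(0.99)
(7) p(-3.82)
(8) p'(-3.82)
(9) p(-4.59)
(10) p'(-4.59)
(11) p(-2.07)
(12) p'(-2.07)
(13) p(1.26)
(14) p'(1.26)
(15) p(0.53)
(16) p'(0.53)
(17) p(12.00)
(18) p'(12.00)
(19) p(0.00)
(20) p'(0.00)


(1) = -71.48
(2) = 17.26
(3) = -0.76
(4) = 3.88
(5) = -1.04
(6) = 4.02
(7) = -43.51
(8) = 13.64
(9) = -54.61
(10) = 15.18
(11) = -22.70
(12) = 10.14
(13) = -0.03
(14) = 3.48
(15) = -3.10
(16) = 4.94
(17) = -78.00
(18) = -18.00
(19) = -6.00
(20) = 6.00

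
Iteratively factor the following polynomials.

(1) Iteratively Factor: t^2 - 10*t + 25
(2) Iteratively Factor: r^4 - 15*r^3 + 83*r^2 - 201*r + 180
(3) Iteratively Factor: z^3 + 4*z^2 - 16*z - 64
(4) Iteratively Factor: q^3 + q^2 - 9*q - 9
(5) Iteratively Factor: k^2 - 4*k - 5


(1) = (t - 5)*(t - 5)
(2) = (r - 4)*(r^3 - 11*r^2 + 39*r - 45) = (r - 5)*(r - 4)*(r^2 - 6*r + 9) = (r - 5)*(r - 4)*(r - 3)*(r - 3)
(3) = (z + 4)*(z^2 - 16) = (z + 4)^2*(z - 4)
(4) = (q - 3)*(q^2 + 4*q + 3) = (q - 3)*(q + 1)*(q + 3)
(5) = (k + 1)*(k - 5)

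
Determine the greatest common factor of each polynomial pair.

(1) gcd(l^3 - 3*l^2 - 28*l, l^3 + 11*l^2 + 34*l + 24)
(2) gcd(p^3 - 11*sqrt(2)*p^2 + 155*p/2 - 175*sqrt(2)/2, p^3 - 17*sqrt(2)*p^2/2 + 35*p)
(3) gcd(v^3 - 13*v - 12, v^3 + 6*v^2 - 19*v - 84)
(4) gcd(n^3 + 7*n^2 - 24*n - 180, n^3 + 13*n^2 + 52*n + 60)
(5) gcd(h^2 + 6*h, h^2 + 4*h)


(1) = l + 4
(2) = gcd((p - 5*sqrt(2))*(p - 7*sqrt(2)/2)*(p - 5*sqrt(2)/2), p*(p - 5*sqrt(2))*(p - 7*sqrt(2)/2)) = p^2 - 17*sqrt(2)*p/2 + 35
(3) = gcd((v - 4)*(v + 1)*(v + 3), (v - 4)*(v + 3)*(v + 7)) = v^2 - v - 12
(4) = n + 6
(5) = gcd(h*(h + 6), h*(h + 4)) = h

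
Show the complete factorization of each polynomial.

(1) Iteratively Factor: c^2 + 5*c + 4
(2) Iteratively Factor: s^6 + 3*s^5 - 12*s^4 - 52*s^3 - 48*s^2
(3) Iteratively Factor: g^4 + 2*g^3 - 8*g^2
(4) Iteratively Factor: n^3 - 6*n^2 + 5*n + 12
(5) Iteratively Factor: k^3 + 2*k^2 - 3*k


(1) = (c + 1)*(c + 4)
(2) = (s + 2)*(s^5 + s^4 - 14*s^3 - 24*s^2) = s*(s + 2)*(s^4 + s^3 - 14*s^2 - 24*s) = s*(s + 2)^2*(s^3 - s^2 - 12*s) = s*(s - 4)*(s + 2)^2*(s^2 + 3*s) = s*(s - 4)*(s + 2)^2*(s + 3)*(s)
(3) = (g + 4)*(g^3 - 2*g^2) = g*(g + 4)*(g^2 - 2*g) = g*(g - 2)*(g + 4)*(g)
(4) = (n - 4)*(n^2 - 2*n - 3) = (n - 4)*(n + 1)*(n - 3)
(5) = (k)*(k^2 + 2*k - 3) = k*(k + 3)*(k - 1)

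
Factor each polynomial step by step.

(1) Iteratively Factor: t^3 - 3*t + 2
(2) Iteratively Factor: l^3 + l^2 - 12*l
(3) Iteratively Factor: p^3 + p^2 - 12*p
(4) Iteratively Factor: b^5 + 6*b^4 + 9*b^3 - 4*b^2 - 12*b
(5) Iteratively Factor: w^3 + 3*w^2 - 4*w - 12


(1) = (t - 1)*(t^2 + t - 2) = (t - 1)*(t + 2)*(t - 1)
(2) = (l)*(l^2 + l - 12) = l*(l - 3)*(l + 4)
(3) = (p)*(p^2 + p - 12) = p*(p + 4)*(p - 3)
(4) = (b + 2)*(b^4 + 4*b^3 + b^2 - 6*b) = (b - 1)*(b + 2)*(b^3 + 5*b^2 + 6*b) = b*(b - 1)*(b + 2)*(b^2 + 5*b + 6) = b*(b - 1)*(b + 2)^2*(b + 3)
(5) = (w + 2)*(w^2 + w - 6) = (w - 2)*(w + 2)*(w + 3)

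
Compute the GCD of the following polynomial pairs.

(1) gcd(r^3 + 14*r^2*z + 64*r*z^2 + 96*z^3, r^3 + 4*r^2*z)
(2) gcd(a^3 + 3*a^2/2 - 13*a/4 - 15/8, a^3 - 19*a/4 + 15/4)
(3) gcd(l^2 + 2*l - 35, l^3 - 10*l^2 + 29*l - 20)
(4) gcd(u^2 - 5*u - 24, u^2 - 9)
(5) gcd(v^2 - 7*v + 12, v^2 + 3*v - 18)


(1) = gcd((r + 4*z)^2*(r + 6*z), r^2*(r + 4*z)) = r + 4*z
(2) = a^2 + a - 15/4
(3) = gcd((l - 5)*(l + 7), (l - 5)*(l - 4)*(l - 1)) = l - 5
(4) = gcd((u - 8)*(u + 3), (u - 3)*(u + 3)) = u + 3
(5) = v - 3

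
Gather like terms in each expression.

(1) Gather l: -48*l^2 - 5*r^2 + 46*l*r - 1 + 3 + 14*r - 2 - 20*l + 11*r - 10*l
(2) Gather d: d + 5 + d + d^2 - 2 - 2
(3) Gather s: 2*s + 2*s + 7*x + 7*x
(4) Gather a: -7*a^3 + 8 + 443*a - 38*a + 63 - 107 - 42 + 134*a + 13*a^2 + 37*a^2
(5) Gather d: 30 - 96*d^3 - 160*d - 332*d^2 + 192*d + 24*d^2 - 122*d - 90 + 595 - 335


(1) = -48*l^2 + l*(46*r - 30) - 5*r^2 + 25*r
(2) = d^2 + 2*d + 1
(3) = 4*s + 14*x
(4) = -7*a^3 + 50*a^2 + 539*a - 78
(5) = -96*d^3 - 308*d^2 - 90*d + 200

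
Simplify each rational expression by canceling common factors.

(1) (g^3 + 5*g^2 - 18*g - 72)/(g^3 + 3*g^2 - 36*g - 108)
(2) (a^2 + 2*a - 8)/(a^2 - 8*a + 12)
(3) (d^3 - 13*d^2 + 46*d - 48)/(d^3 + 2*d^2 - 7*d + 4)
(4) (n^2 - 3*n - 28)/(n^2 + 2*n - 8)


(1) = (g - 4)/(g - 6)
(2) = (a + 4)/(a - 6)
(3) = (d^3 - 13*d^2 + 46*d - 48)/(d^3 + 2*d^2 - 7*d + 4)
(4) = (n - 7)/(n - 2)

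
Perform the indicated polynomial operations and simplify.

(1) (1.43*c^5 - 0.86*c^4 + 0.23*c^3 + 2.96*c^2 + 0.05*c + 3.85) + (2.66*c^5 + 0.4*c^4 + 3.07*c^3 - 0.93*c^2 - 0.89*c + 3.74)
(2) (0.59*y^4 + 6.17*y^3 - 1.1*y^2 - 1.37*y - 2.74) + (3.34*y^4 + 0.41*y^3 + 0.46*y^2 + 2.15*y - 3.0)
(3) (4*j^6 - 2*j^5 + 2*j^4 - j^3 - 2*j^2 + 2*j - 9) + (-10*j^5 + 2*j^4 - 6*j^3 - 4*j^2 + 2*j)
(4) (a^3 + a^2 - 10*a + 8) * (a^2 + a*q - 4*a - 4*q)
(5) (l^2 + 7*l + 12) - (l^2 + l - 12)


(1) = 4.09*c^5 - 0.46*c^4 + 3.3*c^3 + 2.03*c^2 - 0.84*c + 7.59
(2) = 3.93*y^4 + 6.58*y^3 - 0.64*y^2 + 0.78*y - 5.74
(3) = 4*j^6 - 12*j^5 + 4*j^4 - 7*j^3 - 6*j^2 + 4*j - 9
(4) = a^5 + a^4*q - 3*a^4 - 3*a^3*q - 14*a^3 - 14*a^2*q + 48*a^2 + 48*a*q - 32*a - 32*q
(5) = 6*l + 24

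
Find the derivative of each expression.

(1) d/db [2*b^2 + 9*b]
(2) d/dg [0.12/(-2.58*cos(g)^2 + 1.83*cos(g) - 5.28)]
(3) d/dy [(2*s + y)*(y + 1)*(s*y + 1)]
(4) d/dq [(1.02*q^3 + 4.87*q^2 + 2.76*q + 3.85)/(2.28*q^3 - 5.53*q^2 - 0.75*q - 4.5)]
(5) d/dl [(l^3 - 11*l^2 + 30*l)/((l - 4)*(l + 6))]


(1) = 4*b + 9
(2) = (0.2196 - 0.6192*cos(g))*sin(g)/(2.58*cos(g)^2 - 1.83*cos(g) + 5.28)^2
(3) = s*(2*s + y)*(y + 1) + (2*s + y)*(s*y + 1) + (y + 1)*(s*y + 1)
(4) = (-16.7442*q^4 - 14.1156*q^3 - 28.4937*q^2 - 1.249*q - 9.5325)/(5.1984*q^6 - 25.2168*q^5 + 27.1609*q^4 - 12.225*q^3 + 50.3325*q^2 + 6.75*q + 20.25)
(5) = (l^4 + 4*l^3 - 124*l^2 + 528*l - 720)/(l^4 + 4*l^3 - 44*l^2 - 96*l + 576)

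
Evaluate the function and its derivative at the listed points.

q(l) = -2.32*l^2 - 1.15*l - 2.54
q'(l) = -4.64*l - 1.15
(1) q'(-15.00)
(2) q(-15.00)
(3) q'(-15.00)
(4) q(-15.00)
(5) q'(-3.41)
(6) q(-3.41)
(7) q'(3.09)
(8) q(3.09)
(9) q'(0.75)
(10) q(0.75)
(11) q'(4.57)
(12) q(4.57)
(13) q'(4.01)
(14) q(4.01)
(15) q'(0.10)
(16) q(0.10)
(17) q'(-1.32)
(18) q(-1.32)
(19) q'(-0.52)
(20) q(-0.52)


(1) = 68.45
(2) = -507.29
(3) = 68.45
(4) = -507.29
(5) = 14.67
(6) = -25.60
(7) = -15.49
(8) = -28.25
(9) = -4.63
(10) = -4.71
(11) = -22.35
(12) = -56.25
(13) = -19.76
(14) = -44.46
(15) = -1.61
(16) = -2.68
(17) = 4.97
(18) = -5.06
(19) = 1.26
(20) = -2.57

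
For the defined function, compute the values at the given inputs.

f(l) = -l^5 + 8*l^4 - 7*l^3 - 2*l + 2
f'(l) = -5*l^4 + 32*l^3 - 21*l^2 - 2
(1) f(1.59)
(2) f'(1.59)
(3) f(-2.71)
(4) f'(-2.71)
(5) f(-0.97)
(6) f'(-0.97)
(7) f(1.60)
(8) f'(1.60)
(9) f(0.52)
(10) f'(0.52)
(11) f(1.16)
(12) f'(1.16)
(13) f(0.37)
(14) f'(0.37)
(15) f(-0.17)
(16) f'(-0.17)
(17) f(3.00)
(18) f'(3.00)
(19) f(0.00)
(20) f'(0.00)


(1) = 11.65
(2) = 41.58
(3) = 724.39
(4) = -1062.79
(5) = 18.27
(6) = -55.39
(7) = 12.07
(8) = 42.54
(9) = 0.52
(10) = -3.54
(11) = 1.14
(12) = 10.64
(13) = 1.05
(14) = -3.35
(15) = 2.38
(16) = -2.77
(17) = 212.00
(18) = 268.00
(19) = 2.00
(20) = -2.00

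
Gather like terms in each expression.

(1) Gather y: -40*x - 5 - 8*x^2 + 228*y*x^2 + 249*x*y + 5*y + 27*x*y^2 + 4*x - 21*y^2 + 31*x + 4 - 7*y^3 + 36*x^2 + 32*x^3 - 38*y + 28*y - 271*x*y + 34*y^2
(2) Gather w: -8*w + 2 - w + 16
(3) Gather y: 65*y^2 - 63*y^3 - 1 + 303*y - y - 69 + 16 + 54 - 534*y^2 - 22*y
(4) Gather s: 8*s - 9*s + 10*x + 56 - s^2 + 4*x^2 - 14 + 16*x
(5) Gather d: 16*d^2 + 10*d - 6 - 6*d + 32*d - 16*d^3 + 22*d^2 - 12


(1) = 32*x^3 + 28*x^2 - 5*x - 7*y^3 + y^2*(27*x + 13) + y*(228*x^2 - 22*x - 5) - 1
(2) = 18 - 9*w
(3) = -63*y^3 - 469*y^2 + 280*y
(4) = -s^2 - s + 4*x^2 + 26*x + 42
(5) = -16*d^3 + 38*d^2 + 36*d - 18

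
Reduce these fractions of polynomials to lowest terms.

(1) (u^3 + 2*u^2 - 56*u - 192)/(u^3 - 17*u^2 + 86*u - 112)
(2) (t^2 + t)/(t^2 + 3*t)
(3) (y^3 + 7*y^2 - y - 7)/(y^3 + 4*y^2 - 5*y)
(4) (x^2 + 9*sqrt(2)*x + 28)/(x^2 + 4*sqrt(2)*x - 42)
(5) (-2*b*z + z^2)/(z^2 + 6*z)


(1) = (u^2 + 10*u + 24)/(u^2 - 9*u + 14)
(2) = (t + 1)/(t + 3)
(3) = (y^2 + 8*y + 7)/(y^2 + 5*y)
(4) = (x + 2*sqrt(2))/(x - 3*sqrt(2))
(5) = (-2*b + z)/(z + 6)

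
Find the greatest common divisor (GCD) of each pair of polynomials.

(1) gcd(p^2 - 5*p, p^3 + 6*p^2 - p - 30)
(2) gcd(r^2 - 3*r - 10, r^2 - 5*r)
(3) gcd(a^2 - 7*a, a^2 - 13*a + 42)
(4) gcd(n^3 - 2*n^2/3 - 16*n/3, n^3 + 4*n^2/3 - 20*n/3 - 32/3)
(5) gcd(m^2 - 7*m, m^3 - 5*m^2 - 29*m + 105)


(1) = 1
(2) = gcd((r - 5)*(r + 2), r*(r - 5)) = r - 5
(3) = gcd(a*(a - 7), (a - 7)*(a - 6)) = a - 7
(4) = n^2 - 2*n/3 - 16/3
(5) = m - 7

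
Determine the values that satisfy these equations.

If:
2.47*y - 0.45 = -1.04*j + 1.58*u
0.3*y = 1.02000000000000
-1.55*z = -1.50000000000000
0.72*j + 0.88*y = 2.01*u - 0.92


Then:
j = -10.28
u = -1.74
y = 3.40
z = 0.97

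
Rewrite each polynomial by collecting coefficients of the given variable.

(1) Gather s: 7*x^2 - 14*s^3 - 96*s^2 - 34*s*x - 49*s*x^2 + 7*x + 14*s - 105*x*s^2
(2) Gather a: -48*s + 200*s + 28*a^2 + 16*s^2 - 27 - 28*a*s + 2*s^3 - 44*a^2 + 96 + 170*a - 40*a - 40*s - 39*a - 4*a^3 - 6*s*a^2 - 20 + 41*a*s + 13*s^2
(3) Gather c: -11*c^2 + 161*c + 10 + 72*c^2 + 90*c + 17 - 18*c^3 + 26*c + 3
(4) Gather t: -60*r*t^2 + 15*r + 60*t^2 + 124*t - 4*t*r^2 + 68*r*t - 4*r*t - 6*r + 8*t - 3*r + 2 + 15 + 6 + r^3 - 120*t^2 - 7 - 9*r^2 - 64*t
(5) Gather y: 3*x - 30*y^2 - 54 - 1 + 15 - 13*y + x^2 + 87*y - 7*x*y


(1) = -14*s^3 + s^2*(-105*x - 96) + s*(-49*x^2 - 34*x + 14) + 7*x^2 + 7*x
(2) = -4*a^3 + a^2*(-6*s - 16) + a*(13*s + 91) + 2*s^3 + 29*s^2 + 112*s + 49
(3) = -18*c^3 + 61*c^2 + 277*c + 30
(4) = r^3 - 9*r^2 + 6*r + t^2*(-60*r - 60) + t*(-4*r^2 + 64*r + 68) + 16
(5) = x^2 + 3*x - 30*y^2 + y*(74 - 7*x) - 40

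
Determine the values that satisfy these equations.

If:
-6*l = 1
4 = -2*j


Then:
j = -2
l = -1/6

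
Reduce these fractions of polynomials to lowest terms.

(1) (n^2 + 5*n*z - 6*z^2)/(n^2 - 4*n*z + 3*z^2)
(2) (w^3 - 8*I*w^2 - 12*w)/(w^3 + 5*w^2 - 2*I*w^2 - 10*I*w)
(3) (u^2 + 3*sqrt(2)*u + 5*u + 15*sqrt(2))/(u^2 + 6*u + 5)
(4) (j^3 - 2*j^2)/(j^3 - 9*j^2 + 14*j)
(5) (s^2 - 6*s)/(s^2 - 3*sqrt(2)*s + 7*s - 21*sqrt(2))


(1) = (-n - 6*z)/(-n + 3*z)
(2) = (w - 6*I)/(w + 5)
(3) = (u + 3*sqrt(2))/(u + 1)
(4) = j/(j - 7)
(5) = (s^2 - 6*s)/(s^2 + s*(7 - 3*sqrt(2)) - 21*sqrt(2))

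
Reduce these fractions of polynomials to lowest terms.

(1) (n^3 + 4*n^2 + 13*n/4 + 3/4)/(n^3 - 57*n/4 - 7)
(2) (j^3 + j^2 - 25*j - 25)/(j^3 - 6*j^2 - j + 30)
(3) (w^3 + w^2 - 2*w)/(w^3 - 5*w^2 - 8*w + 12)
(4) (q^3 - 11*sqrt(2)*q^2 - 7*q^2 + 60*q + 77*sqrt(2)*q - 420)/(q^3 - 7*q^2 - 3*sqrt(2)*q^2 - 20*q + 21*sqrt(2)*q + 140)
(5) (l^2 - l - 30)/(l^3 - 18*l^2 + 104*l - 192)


(1) = (2*n^2 + 7*n + 3)/(2*n^2 - n - 28)
(2) = (j^2 + 6*j + 5)/(j^2 - j - 6)
(3) = w/(w - 6)
(4) = (q - 6*sqrt(2))/(q + 2*sqrt(2))
(5) = (l + 5)/(l^2 - 12*l + 32)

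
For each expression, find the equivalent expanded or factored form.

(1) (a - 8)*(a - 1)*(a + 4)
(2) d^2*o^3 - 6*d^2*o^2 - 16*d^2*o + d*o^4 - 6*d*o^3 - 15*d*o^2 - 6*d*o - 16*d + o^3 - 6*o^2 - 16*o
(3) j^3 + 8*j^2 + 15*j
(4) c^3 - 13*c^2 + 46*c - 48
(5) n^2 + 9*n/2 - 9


(1) = a^3 - 5*a^2 - 28*a + 32
(2) = (d + o)*(o - 8)*(o + 2)*(d*o + 1)
(3) = j*(j + 3)*(j + 5)
(4) = (c - 8)*(c - 3)*(c - 2)
(5) = (n - 3/2)*(n + 6)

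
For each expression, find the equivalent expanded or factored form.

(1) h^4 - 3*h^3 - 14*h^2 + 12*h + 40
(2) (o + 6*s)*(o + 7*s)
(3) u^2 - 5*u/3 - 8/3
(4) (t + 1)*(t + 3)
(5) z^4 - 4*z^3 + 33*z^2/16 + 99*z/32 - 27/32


(1) = (h - 5)*(h - 2)*(h + 2)^2
(2) = o^2 + 13*o*s + 42*s^2
(3) = (u - 8/3)*(u + 1)
(4) = t^2 + 4*t + 3
(5) = (z - 3)*(z - 3/2)*(z - 1/4)*(z + 3/4)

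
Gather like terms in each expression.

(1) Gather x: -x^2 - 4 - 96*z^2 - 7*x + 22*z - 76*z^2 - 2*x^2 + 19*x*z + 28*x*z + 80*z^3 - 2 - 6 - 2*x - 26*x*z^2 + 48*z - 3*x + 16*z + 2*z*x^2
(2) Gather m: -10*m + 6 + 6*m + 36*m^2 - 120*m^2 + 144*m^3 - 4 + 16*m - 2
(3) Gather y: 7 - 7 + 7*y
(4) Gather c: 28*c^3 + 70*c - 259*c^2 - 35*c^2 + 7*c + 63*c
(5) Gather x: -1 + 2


(1) = x^2*(2*z - 3) + x*(-26*z^2 + 47*z - 12) + 80*z^3 - 172*z^2 + 86*z - 12
(2) = 144*m^3 - 84*m^2 + 12*m
(3) = 7*y
(4) = 28*c^3 - 294*c^2 + 140*c
(5) = 1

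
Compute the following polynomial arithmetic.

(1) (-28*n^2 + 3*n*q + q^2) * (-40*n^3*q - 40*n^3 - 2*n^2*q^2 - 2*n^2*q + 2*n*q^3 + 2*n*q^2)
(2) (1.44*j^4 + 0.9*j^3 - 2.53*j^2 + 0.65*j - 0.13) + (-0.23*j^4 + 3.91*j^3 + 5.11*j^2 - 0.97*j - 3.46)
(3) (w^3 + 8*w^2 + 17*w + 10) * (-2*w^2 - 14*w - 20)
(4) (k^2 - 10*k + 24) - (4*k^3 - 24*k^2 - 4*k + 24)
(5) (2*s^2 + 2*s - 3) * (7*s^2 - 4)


(1) = 1120*n^5*q + 1120*n^5 - 64*n^4*q^2 - 64*n^4*q - 102*n^3*q^3 - 102*n^3*q^2 + 4*n^2*q^4 + 4*n^2*q^3 + 2*n*q^5 + 2*n*q^4
(2) = 1.21*j^4 + 4.81*j^3 + 2.58*j^2 - 0.32*j - 3.59
(3) = -2*w^5 - 30*w^4 - 166*w^3 - 418*w^2 - 480*w - 200
(4) = -4*k^3 + 25*k^2 - 6*k
(5) = 14*s^4 + 14*s^3 - 29*s^2 - 8*s + 12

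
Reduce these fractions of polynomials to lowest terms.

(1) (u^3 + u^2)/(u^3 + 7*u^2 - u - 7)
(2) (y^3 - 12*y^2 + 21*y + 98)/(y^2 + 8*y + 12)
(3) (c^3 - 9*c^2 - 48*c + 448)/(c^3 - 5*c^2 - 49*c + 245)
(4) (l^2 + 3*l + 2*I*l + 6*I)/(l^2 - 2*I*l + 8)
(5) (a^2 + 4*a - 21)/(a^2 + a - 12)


(1) = u^2/(u^2 + 6*u - 7)
(2) = (y^2 - 14*y + 49)/(y + 6)
(3) = (c^2 - 16*c + 64)/(c^2 - 12*c + 35)
(4) = (l + 3)/(l - 4*I)
(5) = (a + 7)/(a + 4)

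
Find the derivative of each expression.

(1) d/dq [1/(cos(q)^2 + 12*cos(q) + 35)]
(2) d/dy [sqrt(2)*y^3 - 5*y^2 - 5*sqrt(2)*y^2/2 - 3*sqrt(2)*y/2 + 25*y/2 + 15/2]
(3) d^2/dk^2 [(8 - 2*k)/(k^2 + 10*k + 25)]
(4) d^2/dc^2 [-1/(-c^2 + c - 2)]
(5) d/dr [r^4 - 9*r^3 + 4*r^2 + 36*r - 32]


(1) = 2*(cos(q) + 6)*sin(q)/(cos(q)^2 + 12*cos(q) + 35)^2
(2) = 3*sqrt(2)*y^2 - 10*y - 5*sqrt(2)*y - 3*sqrt(2)/2 + 25/2
(3) = 4*(22 - k)/(k^4 + 20*k^3 + 150*k^2 + 500*k + 625)
(4) = 2*(-c^2 + c + (2*c - 1)^2 - 2)/(c^2 - c + 2)^3
(5) = 4*r^3 - 27*r^2 + 8*r + 36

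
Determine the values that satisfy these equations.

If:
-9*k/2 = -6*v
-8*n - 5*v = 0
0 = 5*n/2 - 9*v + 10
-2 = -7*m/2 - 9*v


Then:
k = 640/507
m = -2204/1183
n = -100/169
v = 160/169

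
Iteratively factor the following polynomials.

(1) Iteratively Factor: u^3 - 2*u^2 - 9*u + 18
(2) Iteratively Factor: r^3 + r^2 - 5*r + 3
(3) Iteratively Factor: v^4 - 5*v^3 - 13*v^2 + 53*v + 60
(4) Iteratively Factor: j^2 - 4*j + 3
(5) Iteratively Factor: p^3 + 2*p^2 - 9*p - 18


(1) = (u - 3)*(u^2 + u - 6) = (u - 3)*(u + 3)*(u - 2)
(2) = (r - 1)*(r^2 + 2*r - 3) = (r - 1)*(r + 3)*(r - 1)
(3) = (v - 4)*(v^3 - v^2 - 17*v - 15) = (v - 4)*(v + 1)*(v^2 - 2*v - 15) = (v - 5)*(v - 4)*(v + 1)*(v + 3)
(4) = (j - 1)*(j - 3)
(5) = (p - 3)*(p^2 + 5*p + 6) = (p - 3)*(p + 3)*(p + 2)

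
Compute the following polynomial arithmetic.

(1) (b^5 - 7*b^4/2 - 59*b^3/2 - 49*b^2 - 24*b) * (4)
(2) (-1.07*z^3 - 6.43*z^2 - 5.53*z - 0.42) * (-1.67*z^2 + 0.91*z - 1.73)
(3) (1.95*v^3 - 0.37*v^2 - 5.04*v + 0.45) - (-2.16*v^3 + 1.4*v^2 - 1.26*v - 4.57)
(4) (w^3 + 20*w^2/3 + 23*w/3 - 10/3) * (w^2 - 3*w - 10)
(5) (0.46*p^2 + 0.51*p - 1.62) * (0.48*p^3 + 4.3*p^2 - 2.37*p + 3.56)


(1) = 4*b^5 - 14*b^4 - 118*b^3 - 196*b^2 - 96*b
(2) = 1.7869*z^5 + 9.7644*z^4 + 5.2349*z^3 + 6.793*z^2 + 9.1847*z + 0.7266
(3) = 4.11*v^3 - 1.77*v^2 - 3.78*v + 5.02
(4) = w^5 + 11*w^4/3 - 67*w^3/3 - 93*w^2 - 200*w/3 + 100/3
(5) = 0.2208*p^5 + 2.2228*p^4 + 0.3252*p^3 - 6.5371*p^2 + 5.655*p - 5.7672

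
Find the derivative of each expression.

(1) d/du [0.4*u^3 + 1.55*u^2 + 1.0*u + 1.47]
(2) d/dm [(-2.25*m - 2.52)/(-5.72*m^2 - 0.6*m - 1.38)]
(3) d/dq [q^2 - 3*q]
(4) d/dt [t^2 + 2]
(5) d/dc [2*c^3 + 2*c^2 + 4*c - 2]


(1) = 1.2*u^2 + 3.1*u + 1.0
(2) = (-12.87*m^2 - 28.8288*m + 1.593)/(32.7184*m^4 + 6.864*m^3 + 16.1472*m^2 + 1.656*m + 1.9044)
(3) = 2*q - 3
(4) = 2*t
(5) = 6*c^2 + 4*c + 4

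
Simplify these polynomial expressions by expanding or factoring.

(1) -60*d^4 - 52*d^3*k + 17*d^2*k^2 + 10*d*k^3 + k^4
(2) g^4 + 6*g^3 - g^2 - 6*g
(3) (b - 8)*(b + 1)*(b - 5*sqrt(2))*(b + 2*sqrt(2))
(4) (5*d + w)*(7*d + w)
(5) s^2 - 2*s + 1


(1) = (-2*d + k)*(d + k)*(5*d + k)*(6*d + k)
(2) = g*(g - 1)*(g + 1)*(g + 6)
(3) = b^4 - 7*b^3 - 3*sqrt(2)*b^3 - 28*b^2 + 21*sqrt(2)*b^2 + 24*sqrt(2)*b + 140*b + 160
(4) = 35*d^2 + 12*d*w + w^2
(5) = (s - 1)^2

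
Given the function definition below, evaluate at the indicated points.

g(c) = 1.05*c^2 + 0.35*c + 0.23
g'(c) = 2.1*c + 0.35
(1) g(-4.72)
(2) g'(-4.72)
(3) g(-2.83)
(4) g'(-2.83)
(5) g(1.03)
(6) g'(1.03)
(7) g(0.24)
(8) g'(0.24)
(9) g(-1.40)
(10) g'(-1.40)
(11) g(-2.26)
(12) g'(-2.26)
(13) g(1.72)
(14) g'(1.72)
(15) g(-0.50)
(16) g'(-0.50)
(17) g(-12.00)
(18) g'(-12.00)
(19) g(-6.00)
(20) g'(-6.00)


(1) = 21.97
(2) = -9.56
(3) = 7.65
(4) = -5.59
(5) = 1.70
(6) = 2.51
(7) = 0.37
(8) = 0.85
(9) = 1.80
(10) = -2.59
(11) = 4.80
(12) = -4.40
(13) = 3.94
(14) = 3.96
(15) = 0.32
(16) = -0.70
(17) = 147.23
(18) = -24.85
(19) = 35.93
(20) = -12.25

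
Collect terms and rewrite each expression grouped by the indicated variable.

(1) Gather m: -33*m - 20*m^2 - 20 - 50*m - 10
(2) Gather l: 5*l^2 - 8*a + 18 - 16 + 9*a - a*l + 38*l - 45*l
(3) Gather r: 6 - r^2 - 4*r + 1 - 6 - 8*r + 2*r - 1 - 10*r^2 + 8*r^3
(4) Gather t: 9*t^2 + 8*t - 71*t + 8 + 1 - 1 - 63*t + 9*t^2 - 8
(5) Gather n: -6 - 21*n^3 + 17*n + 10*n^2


(1) = -20*m^2 - 83*m - 30
(2) = a + 5*l^2 + l*(-a - 7) + 2
(3) = 8*r^3 - 11*r^2 - 10*r
(4) = 18*t^2 - 126*t
(5) = -21*n^3 + 10*n^2 + 17*n - 6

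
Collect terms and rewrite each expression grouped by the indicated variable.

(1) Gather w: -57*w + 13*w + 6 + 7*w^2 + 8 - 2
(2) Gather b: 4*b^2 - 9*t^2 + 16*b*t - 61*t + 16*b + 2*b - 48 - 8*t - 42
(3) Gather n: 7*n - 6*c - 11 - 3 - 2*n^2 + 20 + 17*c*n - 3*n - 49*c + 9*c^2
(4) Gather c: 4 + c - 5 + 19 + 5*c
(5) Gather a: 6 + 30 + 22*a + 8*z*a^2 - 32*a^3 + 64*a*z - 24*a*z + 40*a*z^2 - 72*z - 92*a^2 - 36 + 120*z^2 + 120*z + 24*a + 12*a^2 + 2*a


(1) = 7*w^2 - 44*w + 12
(2) = 4*b^2 + b*(16*t + 18) - 9*t^2 - 69*t - 90
(3) = 9*c^2 - 55*c - 2*n^2 + n*(17*c + 4) + 6
(4) = 6*c + 18
(5) = -32*a^3 + a^2*(8*z - 80) + a*(40*z^2 + 40*z + 48) + 120*z^2 + 48*z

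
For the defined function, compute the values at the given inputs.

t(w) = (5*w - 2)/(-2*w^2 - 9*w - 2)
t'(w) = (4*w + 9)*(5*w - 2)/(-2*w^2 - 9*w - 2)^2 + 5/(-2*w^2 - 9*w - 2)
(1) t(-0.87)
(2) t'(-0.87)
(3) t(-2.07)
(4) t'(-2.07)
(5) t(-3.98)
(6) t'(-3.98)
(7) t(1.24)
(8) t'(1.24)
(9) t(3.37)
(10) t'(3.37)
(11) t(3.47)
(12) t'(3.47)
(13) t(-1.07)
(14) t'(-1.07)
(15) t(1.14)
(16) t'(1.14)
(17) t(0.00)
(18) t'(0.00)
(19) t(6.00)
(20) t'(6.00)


(1) = -1.47
(2) = -0.72
(3) = -1.53
(4) = 0.48
(5) = -10.24
(6) = 35.45
(7) = -0.26
(8) = -0.09
(9) = -0.27
(10) = 0.02
(11) = -0.27
(12) = 0.02
(13) = -1.38
(14) = -0.28
(15) = -0.25
(16) = -0.11
(17) = 1.00
(18) = -7.00
(19) = -0.22
(20) = 0.02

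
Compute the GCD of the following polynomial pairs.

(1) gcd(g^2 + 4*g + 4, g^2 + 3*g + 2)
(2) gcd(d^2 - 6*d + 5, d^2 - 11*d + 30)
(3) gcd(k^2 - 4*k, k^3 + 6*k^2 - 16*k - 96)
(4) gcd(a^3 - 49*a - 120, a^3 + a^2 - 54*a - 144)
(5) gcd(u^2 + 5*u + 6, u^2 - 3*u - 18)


(1) = g + 2
(2) = gcd((d - 5)*(d - 1), (d - 6)*(d - 5)) = d - 5
(3) = gcd(k*(k - 4), (k - 4)*(k + 4)*(k + 6)) = k - 4
(4) = a^2 - 5*a - 24
(5) = u + 3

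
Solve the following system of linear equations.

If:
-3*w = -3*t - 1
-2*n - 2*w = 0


Then:
n = -w
t = w - 1/3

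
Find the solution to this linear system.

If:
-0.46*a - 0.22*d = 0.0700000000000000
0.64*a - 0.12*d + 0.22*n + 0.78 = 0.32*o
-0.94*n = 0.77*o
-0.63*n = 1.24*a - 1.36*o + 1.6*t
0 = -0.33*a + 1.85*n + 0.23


Then:
a = -0.74
d = 1.23
n = -0.26
o = 0.31
t = 0.94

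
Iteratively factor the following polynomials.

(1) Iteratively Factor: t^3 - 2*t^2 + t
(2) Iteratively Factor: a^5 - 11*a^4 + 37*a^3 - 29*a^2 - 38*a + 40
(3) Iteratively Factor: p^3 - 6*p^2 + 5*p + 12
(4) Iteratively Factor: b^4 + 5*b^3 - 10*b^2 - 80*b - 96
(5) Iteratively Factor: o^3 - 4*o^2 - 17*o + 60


(1) = (t)*(t^2 - 2*t + 1) = t*(t - 1)*(t - 1)
(2) = (a + 1)*(a^4 - 12*a^3 + 49*a^2 - 78*a + 40) = (a - 1)*(a + 1)*(a^3 - 11*a^2 + 38*a - 40) = (a - 4)*(a - 1)*(a + 1)*(a^2 - 7*a + 10) = (a - 5)*(a - 4)*(a - 1)*(a + 1)*(a - 2)
(3) = (p - 4)*(p^2 - 2*p - 3) = (p - 4)*(p + 1)*(p - 3)
(4) = (b - 4)*(b^3 + 9*b^2 + 26*b + 24) = (b - 4)*(b + 4)*(b^2 + 5*b + 6) = (b - 4)*(b + 2)*(b + 4)*(b + 3)
(5) = (o - 5)*(o^2 + o - 12) = (o - 5)*(o + 4)*(o - 3)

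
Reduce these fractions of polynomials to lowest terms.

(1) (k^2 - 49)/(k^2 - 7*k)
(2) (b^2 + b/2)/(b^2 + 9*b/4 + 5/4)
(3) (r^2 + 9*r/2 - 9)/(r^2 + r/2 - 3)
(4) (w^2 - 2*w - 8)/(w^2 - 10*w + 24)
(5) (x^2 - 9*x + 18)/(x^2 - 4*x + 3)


(1) = (k + 7)/k
(2) = (4*b^2 + 2*b)/(4*b^2 + 9*b + 5)
(3) = (r + 6)/(r + 2)
(4) = (w + 2)/(w - 6)
(5) = (x - 6)/(x - 1)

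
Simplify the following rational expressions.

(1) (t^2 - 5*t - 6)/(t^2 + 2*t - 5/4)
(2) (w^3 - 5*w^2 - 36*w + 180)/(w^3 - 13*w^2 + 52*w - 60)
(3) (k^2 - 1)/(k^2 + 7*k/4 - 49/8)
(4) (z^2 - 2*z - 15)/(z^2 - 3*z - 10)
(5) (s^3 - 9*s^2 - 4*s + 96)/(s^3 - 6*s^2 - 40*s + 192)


(1) = (4*t^2 - 20*t - 24)/(4*t^2 + 8*t - 5)
(2) = (w + 6)/(w - 2)
(3) = (8*k^2 - 8)/(8*k^2 + 14*k - 49)
(4) = (z + 3)/(z + 2)
(5) = (s + 3)/(s + 6)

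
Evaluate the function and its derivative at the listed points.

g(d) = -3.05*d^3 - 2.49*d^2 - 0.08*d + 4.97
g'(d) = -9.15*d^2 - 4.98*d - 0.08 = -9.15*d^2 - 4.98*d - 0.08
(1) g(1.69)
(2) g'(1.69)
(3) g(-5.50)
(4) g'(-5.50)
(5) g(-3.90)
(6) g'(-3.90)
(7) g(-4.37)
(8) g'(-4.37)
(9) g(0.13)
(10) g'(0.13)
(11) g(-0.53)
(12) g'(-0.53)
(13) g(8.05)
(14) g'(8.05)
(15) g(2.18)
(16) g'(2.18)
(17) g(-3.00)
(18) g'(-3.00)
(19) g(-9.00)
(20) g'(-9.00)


(1) = -17.00
(2) = -34.63
(3) = 437.53
(4) = -249.48
(5) = 148.33
(6) = -119.83
(7) = 212.30
(8) = -153.05
(9) = 4.91
(10) = -0.88
(11) = 4.77
(12) = -0.01
(13) = -1748.10
(14) = -633.11
(15) = -38.64
(16) = -54.42
(17) = 65.15
(18) = -67.49
(19) = 2027.45
(20) = -696.41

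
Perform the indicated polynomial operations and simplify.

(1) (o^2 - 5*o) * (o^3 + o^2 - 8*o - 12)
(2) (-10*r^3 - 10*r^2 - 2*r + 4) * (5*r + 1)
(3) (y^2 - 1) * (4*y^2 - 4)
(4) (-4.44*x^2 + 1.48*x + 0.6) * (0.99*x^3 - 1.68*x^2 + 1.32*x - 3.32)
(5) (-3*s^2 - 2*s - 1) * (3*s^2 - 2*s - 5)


(1) = o^5 - 4*o^4 - 13*o^3 + 28*o^2 + 60*o
(2) = -50*r^4 - 60*r^3 - 20*r^2 + 18*r + 4
(3) = 4*y^4 - 8*y^2 + 4
(4) = -4.3956*x^5 + 8.9244*x^4 - 7.7532*x^3 + 15.6864*x^2 - 4.1216*x - 1.992
(5) = -9*s^4 + 16*s^2 + 12*s + 5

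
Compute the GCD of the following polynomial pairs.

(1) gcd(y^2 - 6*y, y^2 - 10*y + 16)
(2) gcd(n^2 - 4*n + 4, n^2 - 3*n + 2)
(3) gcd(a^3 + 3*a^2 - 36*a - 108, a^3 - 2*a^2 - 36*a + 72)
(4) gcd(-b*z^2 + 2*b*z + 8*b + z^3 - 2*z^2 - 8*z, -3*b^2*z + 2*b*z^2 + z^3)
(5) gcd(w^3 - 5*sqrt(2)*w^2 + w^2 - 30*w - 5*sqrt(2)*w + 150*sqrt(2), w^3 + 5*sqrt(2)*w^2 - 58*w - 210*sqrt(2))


(1) = 1
(2) = n - 2
(3) = a^2 - 36
(4) = -b + z
(5) = w - 5*sqrt(2)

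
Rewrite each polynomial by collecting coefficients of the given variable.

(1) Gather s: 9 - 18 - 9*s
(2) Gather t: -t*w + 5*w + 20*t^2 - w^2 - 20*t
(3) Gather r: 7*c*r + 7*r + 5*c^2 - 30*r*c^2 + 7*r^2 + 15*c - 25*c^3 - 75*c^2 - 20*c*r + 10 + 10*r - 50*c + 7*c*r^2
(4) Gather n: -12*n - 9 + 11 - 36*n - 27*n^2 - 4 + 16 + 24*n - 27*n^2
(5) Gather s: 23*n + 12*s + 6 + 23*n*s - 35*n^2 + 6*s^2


(1) = -9*s - 9
(2) = 20*t^2 + t*(-w - 20) - w^2 + 5*w
(3) = -25*c^3 - 70*c^2 - 35*c + r^2*(7*c + 7) + r*(-30*c^2 - 13*c + 17) + 10
(4) = -54*n^2 - 24*n + 14
(5) = -35*n^2 + 23*n + 6*s^2 + s*(23*n + 12) + 6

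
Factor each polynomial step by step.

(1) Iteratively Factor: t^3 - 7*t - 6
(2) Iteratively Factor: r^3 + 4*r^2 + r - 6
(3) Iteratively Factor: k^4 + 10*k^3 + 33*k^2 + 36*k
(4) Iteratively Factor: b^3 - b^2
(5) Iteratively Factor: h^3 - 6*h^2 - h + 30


(1) = (t - 3)*(t^2 + 3*t + 2) = (t - 3)*(t + 1)*(t + 2)
(2) = (r + 2)*(r^2 + 2*r - 3) = (r - 1)*(r + 2)*(r + 3)
(3) = (k)*(k^3 + 10*k^2 + 33*k + 36) = k*(k + 4)*(k^2 + 6*k + 9) = k*(k + 3)*(k + 4)*(k + 3)
(4) = (b)*(b^2 - b) = b^2*(b - 1)
(5) = (h - 5)*(h^2 - h - 6) = (h - 5)*(h - 3)*(h + 2)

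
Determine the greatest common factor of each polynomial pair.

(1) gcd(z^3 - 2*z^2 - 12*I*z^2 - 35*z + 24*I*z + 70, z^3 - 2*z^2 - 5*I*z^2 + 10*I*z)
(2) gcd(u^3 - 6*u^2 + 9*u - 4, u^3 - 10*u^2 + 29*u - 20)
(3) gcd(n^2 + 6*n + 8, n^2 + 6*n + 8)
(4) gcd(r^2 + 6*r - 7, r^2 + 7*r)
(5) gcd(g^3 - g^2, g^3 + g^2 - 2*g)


(1) = z^2 + z*(-2 - 5*I) + 10*I
(2) = gcd((u - 4)*(u - 1)^2, (u - 5)*(u - 4)*(u - 1)) = u^2 - 5*u + 4
(3) = n^2 + 6*n + 8
(4) = r + 7
(5) = g^2 - g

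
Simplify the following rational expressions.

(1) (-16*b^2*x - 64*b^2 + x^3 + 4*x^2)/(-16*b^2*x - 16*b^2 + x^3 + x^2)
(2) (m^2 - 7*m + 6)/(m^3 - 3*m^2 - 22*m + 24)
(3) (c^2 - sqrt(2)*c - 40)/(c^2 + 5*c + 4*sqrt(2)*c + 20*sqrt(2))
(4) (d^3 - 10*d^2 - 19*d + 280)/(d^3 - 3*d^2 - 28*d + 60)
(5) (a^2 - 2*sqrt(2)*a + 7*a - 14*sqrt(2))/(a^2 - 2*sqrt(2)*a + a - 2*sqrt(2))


(1) = (x + 4)/(x + 1)
(2) = 1/(m + 4)
(3) = (c - 5*sqrt(2))/(c + 5)
(4) = (d^2 - 15*d + 56)/(d^2 - 8*d + 12)
(5) = (a + 7)/(a + 1)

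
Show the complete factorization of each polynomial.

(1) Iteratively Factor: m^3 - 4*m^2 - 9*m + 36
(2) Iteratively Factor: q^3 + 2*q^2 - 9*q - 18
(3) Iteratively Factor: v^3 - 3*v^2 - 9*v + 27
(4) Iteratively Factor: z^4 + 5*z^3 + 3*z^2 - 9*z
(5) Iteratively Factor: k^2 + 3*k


(1) = (m - 3)*(m^2 - m - 12) = (m - 4)*(m - 3)*(m + 3)
(2) = (q + 3)*(q^2 - q - 6) = (q + 2)*(q + 3)*(q - 3)
(3) = (v - 3)*(v^2 - 9) = (v - 3)*(v + 3)*(v - 3)
(4) = (z + 3)*(z^3 + 2*z^2 - 3*z) = (z + 3)^2*(z^2 - z) = (z - 1)*(z + 3)^2*(z)
(5) = (k + 3)*(k)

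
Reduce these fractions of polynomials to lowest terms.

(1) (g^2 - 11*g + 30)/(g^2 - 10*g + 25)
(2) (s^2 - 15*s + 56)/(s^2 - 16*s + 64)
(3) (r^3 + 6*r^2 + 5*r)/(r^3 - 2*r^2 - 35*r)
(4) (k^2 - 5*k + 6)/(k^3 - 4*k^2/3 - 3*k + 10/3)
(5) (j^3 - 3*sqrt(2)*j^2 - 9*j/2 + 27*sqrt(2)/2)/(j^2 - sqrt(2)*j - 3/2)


(1) = (g - 6)/(g - 5)
(2) = (s - 7)/(s - 8)
(3) = (r + 1)/(r - 7)
(4) = (3*k - 9)/(3*k^2 + 2*k - 5)
(5) = (4*j^2 - 6*sqrt(2)*j - 36)/(4*j + 2*sqrt(2))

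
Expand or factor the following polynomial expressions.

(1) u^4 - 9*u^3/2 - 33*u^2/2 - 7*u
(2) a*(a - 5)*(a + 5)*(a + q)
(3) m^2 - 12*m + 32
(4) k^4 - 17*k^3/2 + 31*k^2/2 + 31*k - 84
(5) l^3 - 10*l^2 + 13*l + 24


(1) = u*(u - 7)*(u + 1/2)*(u + 2)
(2) = a^4 + a^3*q - 25*a^2 - 25*a*q
(3) = (m - 8)*(m - 4)
(4) = (k - 4)*(k - 7/2)*(k - 3)*(k + 2)
(5) = (l - 8)*(l - 3)*(l + 1)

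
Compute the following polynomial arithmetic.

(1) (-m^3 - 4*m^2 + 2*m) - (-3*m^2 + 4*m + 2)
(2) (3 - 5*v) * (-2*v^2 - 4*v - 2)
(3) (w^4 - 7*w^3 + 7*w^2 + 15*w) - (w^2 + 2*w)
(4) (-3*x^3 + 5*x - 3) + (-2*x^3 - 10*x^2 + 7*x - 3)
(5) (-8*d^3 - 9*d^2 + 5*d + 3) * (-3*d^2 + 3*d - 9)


(1) = -m^3 - m^2 - 2*m - 2
(2) = 10*v^3 + 14*v^2 - 2*v - 6
(3) = w^4 - 7*w^3 + 6*w^2 + 13*w
(4) = -5*x^3 - 10*x^2 + 12*x - 6
(5) = 24*d^5 + 3*d^4 + 30*d^3 + 87*d^2 - 36*d - 27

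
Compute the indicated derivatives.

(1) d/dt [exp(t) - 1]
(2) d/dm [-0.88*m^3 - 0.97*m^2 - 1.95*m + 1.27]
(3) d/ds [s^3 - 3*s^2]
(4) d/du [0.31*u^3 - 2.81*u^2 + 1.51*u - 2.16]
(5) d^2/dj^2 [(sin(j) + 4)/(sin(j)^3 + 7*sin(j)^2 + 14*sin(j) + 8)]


(1) = exp(t)
(2) = -2.64*m^2 - 1.94*m - 1.95
(3) = 3*s*(s - 2)
(4) = 0.93*u^2 - 5.62*u + 1.51
(5) = (-4*sin(j)^3 - 5*sin(j)^2 + 10*sin(j) + 14)/((sin(j) + 1)^2*(sin(j) + 2)^3)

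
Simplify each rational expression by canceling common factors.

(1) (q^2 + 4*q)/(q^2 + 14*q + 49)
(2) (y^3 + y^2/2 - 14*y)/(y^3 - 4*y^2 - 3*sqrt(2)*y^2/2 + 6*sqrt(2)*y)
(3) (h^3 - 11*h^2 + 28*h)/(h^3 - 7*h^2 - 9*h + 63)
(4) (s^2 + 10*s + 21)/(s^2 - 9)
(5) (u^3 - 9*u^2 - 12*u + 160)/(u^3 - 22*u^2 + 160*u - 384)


(1) = (q^2 + 4*q)/(q^2 + 14*q + 49)
(2) = (4*y^2 + 2*y - 56)/(4*y^2 + y*(-16 - 6*sqrt(2)) + 24*sqrt(2))
(3) = (h^2 - 4*h)/(h^2 - 9)
(4) = (s + 7)/(s - 3)
(5) = (u^2 - u - 20)/(u^2 - 14*u + 48)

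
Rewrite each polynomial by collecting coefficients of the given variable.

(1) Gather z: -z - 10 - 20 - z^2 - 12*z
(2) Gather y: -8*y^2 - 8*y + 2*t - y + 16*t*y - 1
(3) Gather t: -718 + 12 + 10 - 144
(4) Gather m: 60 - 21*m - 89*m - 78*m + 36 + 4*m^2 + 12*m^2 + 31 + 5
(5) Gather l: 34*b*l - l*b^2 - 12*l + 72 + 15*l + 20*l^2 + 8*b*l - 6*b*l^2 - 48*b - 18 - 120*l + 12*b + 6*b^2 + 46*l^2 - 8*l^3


(1) = -z^2 - 13*z - 30
(2) = 2*t - 8*y^2 + y*(16*t - 9) - 1
(3) = -840
(4) = 16*m^2 - 188*m + 132
(5) = 6*b^2 - 36*b - 8*l^3 + l^2*(66 - 6*b) + l*(-b^2 + 42*b - 117) + 54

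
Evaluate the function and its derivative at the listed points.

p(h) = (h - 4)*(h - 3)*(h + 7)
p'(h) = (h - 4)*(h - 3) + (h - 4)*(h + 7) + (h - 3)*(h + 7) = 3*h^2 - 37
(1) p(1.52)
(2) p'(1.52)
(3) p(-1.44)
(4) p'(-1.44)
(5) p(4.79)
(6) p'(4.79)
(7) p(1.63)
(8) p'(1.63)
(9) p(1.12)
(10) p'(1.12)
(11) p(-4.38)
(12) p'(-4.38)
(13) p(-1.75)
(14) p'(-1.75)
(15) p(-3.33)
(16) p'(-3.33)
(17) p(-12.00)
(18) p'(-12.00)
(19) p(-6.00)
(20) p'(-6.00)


(1) = 31.27
(2) = -30.07
(3) = 134.29
(4) = -30.78
(5) = 16.67
(6) = 31.83
(7) = 28.02
(8) = -29.03
(9) = 43.96
(10) = -33.24
(11) = 162.03
(12) = 20.55
(13) = 143.39
(14) = -27.81
(15) = 170.28
(16) = -3.73
(17) = -1200.00
(18) = 395.00
(19) = 90.00
(20) = 71.00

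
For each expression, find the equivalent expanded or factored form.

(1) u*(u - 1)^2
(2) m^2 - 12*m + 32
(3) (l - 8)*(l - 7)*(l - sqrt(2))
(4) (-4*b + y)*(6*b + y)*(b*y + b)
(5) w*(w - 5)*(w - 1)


(1) = u^3 - 2*u^2 + u
(2) = (m - 8)*(m - 4)
(3) = l^3 - 15*l^2 - sqrt(2)*l^2 + 15*sqrt(2)*l + 56*l - 56*sqrt(2)
(4) = -24*b^3*y - 24*b^3 + 2*b^2*y^2 + 2*b^2*y + b*y^3 + b*y^2
(5) = w^3 - 6*w^2 + 5*w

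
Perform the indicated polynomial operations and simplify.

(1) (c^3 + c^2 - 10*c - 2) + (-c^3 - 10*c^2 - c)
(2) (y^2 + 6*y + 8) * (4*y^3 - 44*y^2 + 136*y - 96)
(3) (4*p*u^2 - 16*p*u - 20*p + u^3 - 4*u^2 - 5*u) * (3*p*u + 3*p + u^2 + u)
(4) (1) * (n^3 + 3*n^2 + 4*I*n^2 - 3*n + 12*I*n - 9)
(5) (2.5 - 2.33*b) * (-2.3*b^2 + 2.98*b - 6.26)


(1) = -9*c^2 - 11*c - 2
(2) = 4*y^5 - 20*y^4 - 96*y^3 + 368*y^2 + 512*y - 768
(3) = 12*p^2*u^3 - 36*p^2*u^2 - 108*p^2*u - 60*p^2 + 7*p*u^4 - 21*p*u^3 - 63*p*u^2 - 35*p*u + u^5 - 3*u^4 - 9*u^3 - 5*u^2
(4) = n^3 + 3*n^2 + 4*I*n^2 - 3*n + 12*I*n - 9
(5) = 5.359*b^3 - 12.6934*b^2 + 22.0358*b - 15.65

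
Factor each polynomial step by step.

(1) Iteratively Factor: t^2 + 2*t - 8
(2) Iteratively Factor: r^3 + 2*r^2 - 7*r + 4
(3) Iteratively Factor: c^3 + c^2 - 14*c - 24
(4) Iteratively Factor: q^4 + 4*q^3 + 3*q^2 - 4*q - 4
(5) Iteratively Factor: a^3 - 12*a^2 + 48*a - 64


(1) = (t + 4)*(t - 2)
(2) = (r - 1)*(r^2 + 3*r - 4) = (r - 1)^2*(r + 4)
(3) = (c + 2)*(c^2 - c - 12) = (c - 4)*(c + 2)*(c + 3)
(4) = (q + 1)*(q^3 + 3*q^2 - 4) = (q - 1)*(q + 1)*(q^2 + 4*q + 4) = (q - 1)*(q + 1)*(q + 2)*(q + 2)
(5) = (a - 4)*(a^2 - 8*a + 16) = (a - 4)^2*(a - 4)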